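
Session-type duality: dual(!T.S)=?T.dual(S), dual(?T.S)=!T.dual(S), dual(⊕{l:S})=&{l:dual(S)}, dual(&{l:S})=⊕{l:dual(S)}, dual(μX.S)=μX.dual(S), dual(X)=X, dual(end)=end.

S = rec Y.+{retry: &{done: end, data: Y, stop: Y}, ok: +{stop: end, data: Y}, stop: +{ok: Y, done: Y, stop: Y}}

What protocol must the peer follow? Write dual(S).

rec Y.&{retry: +{done: end, data: Y, stop: Y}, ok: &{stop: end, data: Y}, stop: &{ok: Y, done: Y, stop: Y}}

rec Y → rec Y  (rec unchanged)
  +{retry,ok,stop} → &{retry,ok,stop}  (select→offer)
    • retry:
      &{done,data,stop} → +{done,data,stop}  (offer→select)
        • done:
          end self-dual
        • data:
          Y self-dual
        • stop:
          Y self-dual
    • ok:
      +{stop,data} → &{stop,data}  (select→offer)
        • stop:
          end self-dual
        • data:
          Y self-dual
    • stop:
      +{ok,done,stop} → &{ok,done,stop}  (select→offer)
        • ok:
          Y self-dual
        • done:
          Y self-dual
        • stop:
          Y self-dual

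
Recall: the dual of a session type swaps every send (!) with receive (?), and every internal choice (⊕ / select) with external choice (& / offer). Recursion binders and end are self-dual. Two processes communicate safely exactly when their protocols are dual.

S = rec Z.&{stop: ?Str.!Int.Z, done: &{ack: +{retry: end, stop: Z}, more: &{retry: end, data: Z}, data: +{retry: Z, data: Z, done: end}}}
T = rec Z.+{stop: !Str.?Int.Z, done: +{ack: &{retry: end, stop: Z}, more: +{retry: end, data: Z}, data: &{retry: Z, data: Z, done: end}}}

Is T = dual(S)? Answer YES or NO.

YES

rec Z ‖ rec Z  match (binder kept)
  &{stop,done} ‖ +{stop,done}  match same labels
    • stop:
      ?Str ‖ !Str  match
        !Int ‖ ?Int  match
          Z ‖ Z  match
    • done:
      &{ack,more,data} ‖ +{ack,more,data}  match same labels
        • ack:
          +{retry,stop} ‖ &{retry,stop}  match same labels
            • retry:
              end ‖ end  match
            • stop:
              Z ‖ Z  match
        • more:
          &{retry,data} ‖ +{retry,data}  match same labels
            • retry:
              end ‖ end  match
            • data:
              Z ‖ Z  match
        • data:
          +{retry,data,done} ‖ &{retry,data,done}  match same labels
            • retry:
              Z ‖ Z  match
            • data:
              Z ‖ Z  match
            • done:
              end ‖ end  match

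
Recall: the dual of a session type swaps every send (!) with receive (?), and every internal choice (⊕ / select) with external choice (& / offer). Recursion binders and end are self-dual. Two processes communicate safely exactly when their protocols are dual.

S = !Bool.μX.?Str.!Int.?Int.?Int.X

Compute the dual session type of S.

!Bool → ?Bool
  μX → μX  (μ self-dual)
    ?Str → !Str
      !Int → ?Int
        ?Int → !Int
          ?Int → !Int
            X ↦ X

?Bool.μX.!Str.?Int.!Int.!Int.X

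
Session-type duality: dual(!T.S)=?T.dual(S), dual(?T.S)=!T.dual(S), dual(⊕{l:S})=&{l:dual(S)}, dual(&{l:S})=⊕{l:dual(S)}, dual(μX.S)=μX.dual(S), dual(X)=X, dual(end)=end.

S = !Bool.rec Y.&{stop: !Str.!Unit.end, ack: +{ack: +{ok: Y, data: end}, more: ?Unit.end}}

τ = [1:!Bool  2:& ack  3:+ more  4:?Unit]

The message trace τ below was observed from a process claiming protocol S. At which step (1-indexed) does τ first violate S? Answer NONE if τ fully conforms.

NONE

step 1: !Bool  ✓  now at rec Y.…
step 2: & ack  ✓  now at +{ack: +{ok: rec Y.…, data: end}, more: ?Unit.end}
step 3: + more  ✓  now at ?Unit.end
step 4: ?Unit  ✓  now at end
trace exhausted — no violation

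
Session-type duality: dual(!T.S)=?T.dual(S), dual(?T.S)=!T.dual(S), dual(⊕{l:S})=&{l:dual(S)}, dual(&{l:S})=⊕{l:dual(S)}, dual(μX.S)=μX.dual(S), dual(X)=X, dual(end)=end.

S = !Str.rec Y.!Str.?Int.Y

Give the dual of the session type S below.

!Str = ?Str
  rec Y = rec Y  (μ self-dual)
    !Str = ?Str
      ?Int = !Int
        Y self-dual

?Str.rec Y.?Str.!Int.Y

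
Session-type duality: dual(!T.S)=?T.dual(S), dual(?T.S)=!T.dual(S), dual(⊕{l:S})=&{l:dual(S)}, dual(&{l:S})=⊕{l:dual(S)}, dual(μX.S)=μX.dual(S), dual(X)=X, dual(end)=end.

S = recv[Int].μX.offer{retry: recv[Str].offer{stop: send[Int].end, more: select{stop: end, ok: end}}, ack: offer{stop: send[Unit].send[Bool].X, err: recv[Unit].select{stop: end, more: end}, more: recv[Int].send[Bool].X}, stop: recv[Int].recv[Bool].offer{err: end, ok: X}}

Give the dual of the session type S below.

recv[Int] → send[Int]
  μX → μX  (binder kept)
    offer{retry,ack,stop} → select{retry,ack,stop}  (external→internal)
      • retry:
        recv[Str] → send[Str]
          offer{stop,more} → select{stop,more}  (external→internal)
            • stop:
              send[Int] → recv[Int]
                end self-dual
            • more:
              select{stop,ok} → offer{stop,ok}  (internal→external)
                • stop:
                  end self-dual
                • ok:
                  end self-dual
      • ack:
        offer{stop,err,more} → select{stop,err,more}  (external→internal)
          • stop:
            send[Unit] → recv[Unit]
              send[Bool] → recv[Bool]
                X self-dual
          • err:
            recv[Unit] → send[Unit]
              select{stop,more} → offer{stop,more}  (internal→external)
                • stop:
                  end self-dual
                • more:
                  end self-dual
          • more:
            recv[Int] → send[Int]
              send[Bool] → recv[Bool]
                X self-dual
      • stop:
        recv[Int] → send[Int]
          recv[Bool] → send[Bool]
            offer{err,ok} → select{err,ok}  (external→internal)
              • err:
                end self-dual
              • ok:
                X self-dual

send[Int].μX.select{retry: send[Str].select{stop: recv[Int].end, more: offer{stop: end, ok: end}}, ack: select{stop: recv[Unit].recv[Bool].X, err: send[Unit].offer{stop: end, more: end}, more: send[Int].recv[Bool].X}, stop: send[Int].send[Bool].select{err: end, ok: X}}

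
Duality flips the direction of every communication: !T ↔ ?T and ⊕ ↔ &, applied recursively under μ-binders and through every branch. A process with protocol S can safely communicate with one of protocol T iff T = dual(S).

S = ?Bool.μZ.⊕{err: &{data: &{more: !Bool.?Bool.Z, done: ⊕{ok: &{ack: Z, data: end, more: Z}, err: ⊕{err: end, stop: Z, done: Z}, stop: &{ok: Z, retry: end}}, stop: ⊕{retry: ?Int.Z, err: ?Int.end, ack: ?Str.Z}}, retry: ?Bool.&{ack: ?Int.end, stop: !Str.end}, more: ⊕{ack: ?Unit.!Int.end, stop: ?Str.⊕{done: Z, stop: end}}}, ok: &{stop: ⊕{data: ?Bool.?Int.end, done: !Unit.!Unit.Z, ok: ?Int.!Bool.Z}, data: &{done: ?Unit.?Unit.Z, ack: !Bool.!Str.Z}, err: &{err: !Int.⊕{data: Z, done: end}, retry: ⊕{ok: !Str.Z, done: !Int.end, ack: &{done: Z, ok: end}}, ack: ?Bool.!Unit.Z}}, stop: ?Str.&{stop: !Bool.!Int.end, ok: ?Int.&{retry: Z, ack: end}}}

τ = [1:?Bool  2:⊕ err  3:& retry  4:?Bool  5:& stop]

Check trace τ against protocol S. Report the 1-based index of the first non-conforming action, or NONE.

[1] ?Bool  ✓  residual = μZ.…
[2] ⊕ err  ✓  residual = &{data: &{more: !Bool.?Bool.μZ.…, done: ⊕{ok: &{ack: μZ.…, data: end, more: μZ.…}, err: ⊕{err: end, stop: μZ.…, done: μZ.…}, stop: &{ok: μZ.…, retry: end}}, stop: ⊕{retry: ?Int.μZ.…, err: ?Int.end, ack: ?Str.μZ.…}}, retry: ?Bool.&{ack: ?Int.end, stop: !Str.end}, more: ⊕{ack: ?Unit.!Int.end, stop: ?Str.⊕{done: μZ.…, stop: end}}}
[3] & retry  ✓  residual = ?Bool.&{ack: ?Int.end, stop: !Str.end}
[4] ?Bool  ✓  residual = &{ack: ?Int.end, stop: !Str.end}
[5] & stop  ✓  residual = !Str.end
trace exhausted — no violation

NONE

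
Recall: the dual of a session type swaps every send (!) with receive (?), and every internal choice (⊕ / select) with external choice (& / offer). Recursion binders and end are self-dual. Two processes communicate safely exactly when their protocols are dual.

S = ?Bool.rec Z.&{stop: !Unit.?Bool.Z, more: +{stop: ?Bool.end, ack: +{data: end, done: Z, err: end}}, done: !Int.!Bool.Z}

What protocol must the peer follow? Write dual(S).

?Bool = !Bool
  rec Z = rec Z  (binder kept)
    &{stop,more,done} = +{stop,more,done}  (&→⊕)
      • stop:
        !Unit = ?Unit
          ?Bool = !Bool
            Z ↦ Z
      • more:
        +{stop,ack} = &{stop,ack}  (select→offer)
          • stop:
            ?Bool = !Bool
              end ↦ end
          • ack:
            +{data,done,err} = &{data,done,err}  (select→offer)
              • data:
                end ↦ end
              • done:
                Z ↦ Z
              • err:
                end ↦ end
      • done:
        !Int = ?Int
          !Bool = ?Bool
            Z ↦ Z

!Bool.rec Z.+{stop: ?Unit.!Bool.Z, more: &{stop: !Bool.end, ack: &{data: end, done: Z, err: end}}, done: ?Int.?Bool.Z}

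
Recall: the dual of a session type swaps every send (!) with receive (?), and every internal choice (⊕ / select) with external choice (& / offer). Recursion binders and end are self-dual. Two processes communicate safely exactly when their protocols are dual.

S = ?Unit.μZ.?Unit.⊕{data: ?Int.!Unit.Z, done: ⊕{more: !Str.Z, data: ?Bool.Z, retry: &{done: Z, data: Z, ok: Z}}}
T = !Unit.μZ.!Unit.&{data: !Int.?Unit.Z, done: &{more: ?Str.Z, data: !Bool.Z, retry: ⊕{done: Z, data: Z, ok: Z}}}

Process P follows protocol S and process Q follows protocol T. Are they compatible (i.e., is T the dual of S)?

?Unit vs !Unit  match
  μZ vs μZ  match (rec unchanged)
    ?Unit vs !Unit  match
      ⊕{data,done} vs &{data,done}  match label sets agree
        • data:
          ?Int vs !Int  match
            !Unit vs ?Unit  match
              Z vs Z  match
        • done:
          ⊕{more,data,retry} vs &{more,data,retry}  match label sets agree
            • more:
              !Str vs ?Str  match
                Z vs Z  match
            • data:
              ?Bool vs !Bool  match
                Z vs Z  match
            • retry:
              &{done,data,ok} vs ⊕{done,data,ok}  match label sets agree
                • done:
                  Z vs Z  match
                • data:
                  Z vs Z  match
                • ok:
                  Z vs Z  match

YES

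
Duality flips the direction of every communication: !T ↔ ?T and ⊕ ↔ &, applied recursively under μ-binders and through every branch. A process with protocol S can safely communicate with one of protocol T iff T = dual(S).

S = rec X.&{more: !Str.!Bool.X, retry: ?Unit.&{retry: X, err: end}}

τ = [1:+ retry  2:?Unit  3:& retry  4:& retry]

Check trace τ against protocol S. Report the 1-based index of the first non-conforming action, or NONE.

[1] got + retry, protocol expects & more or & retry  ✗

1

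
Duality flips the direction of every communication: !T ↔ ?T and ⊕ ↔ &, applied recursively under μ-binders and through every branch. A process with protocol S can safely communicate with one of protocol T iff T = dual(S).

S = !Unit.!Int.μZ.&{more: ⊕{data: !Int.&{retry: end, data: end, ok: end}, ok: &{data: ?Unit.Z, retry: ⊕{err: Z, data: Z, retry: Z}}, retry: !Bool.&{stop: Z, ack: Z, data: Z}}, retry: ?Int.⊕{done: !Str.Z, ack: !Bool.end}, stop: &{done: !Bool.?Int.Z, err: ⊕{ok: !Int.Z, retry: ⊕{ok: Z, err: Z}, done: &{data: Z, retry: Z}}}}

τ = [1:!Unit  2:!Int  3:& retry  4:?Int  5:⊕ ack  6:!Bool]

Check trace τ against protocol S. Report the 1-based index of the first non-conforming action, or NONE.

NONE

step 1: !Unit  match  state: !Int.μZ.…
step 2: !Int  match  state: μZ.…
step 3: & retry  match  state: ?Int.⊕{done: !Str.μZ.…, ack: !Bool.end}
step 4: ?Int  match  state: ⊕{done: !Str.μZ.…, ack: !Bool.end}
step 5: ⊕ ack  match  state: !Bool.end
step 6: !Bool  match  state: end
trace exhausted — no violation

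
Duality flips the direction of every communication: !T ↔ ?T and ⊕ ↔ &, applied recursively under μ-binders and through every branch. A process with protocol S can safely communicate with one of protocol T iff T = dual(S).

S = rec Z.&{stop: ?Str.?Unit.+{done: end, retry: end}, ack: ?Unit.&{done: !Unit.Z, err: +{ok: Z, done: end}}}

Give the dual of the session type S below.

rec Z.+{stop: !Str.!Unit.&{done: end, retry: end}, ack: !Unit.+{done: ?Unit.Z, err: &{ok: Z, done: end}}}

rec Z = rec Z  (rec unchanged)
  &{stop,ack} = +{stop,ack}  (&→⊕)
    • stop:
      ?Str = !Str
        ?Unit = !Unit
          +{done,retry} = &{done,retry}  (⊕→&)
            • done:
              end ↦ end
            • retry:
              end ↦ end
    • ack:
      ?Unit = !Unit
        &{done,err} = +{done,err}  (&→⊕)
          • done:
            !Unit = ?Unit
              Z ↦ Z
          • err:
            +{ok,done} = &{ok,done}  (⊕→&)
              • ok:
                Z ↦ Z
              • done:
                end ↦ end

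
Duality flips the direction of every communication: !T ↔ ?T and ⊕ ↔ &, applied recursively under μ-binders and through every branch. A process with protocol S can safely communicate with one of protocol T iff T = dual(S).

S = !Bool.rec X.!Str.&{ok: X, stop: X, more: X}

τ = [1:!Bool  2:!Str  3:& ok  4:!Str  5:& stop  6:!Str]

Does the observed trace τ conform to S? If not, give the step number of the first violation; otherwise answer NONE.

step 1: !Bool  ok  state: rec X.…
step 2: !Str  ok  state: &{ok: rec X.…, stop: rec X.…, more: rec X.…}
step 3: & ok  ok  state: rec X.…
step 4: !Str  ok  state: &{ok: rec X.…, stop: rec X.…, more: rec X.…}
step 5: & stop  ok  state: rec X.…
step 6: !Str  ok  state: &{ok: rec X.…, stop: rec X.…, more: rec X.…}
trace exhausted — no violation

NONE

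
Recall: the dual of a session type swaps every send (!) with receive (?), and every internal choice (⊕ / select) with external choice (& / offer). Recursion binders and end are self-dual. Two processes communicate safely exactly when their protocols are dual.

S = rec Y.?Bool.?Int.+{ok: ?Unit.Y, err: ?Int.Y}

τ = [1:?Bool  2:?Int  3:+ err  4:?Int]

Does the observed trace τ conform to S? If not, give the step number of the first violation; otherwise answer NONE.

[1] ?Bool  ok  residual = ?Int.+{ok: ?Unit.rec Y.…, err: ?Int.rec Y.…}
[2] ?Int  ok  residual = +{ok: ?Unit.rec Y.…, err: ?Int.rec Y.…}
[3] + err  ok  residual = ?Int.rec Y.…
[4] ?Int  ok  residual = rec Y.…
τ conforms to S (length 4)

NONE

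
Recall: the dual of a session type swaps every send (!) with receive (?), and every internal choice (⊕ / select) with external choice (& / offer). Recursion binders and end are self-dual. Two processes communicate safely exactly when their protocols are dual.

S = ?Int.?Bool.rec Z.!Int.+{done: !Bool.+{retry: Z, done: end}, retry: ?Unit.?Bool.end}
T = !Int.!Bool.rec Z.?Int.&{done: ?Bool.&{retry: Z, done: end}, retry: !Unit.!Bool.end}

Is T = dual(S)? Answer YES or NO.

?Int ‖ !Int  ✓
  ?Bool ‖ !Bool  ✓
    rec Z ‖ rec Z  ✓ (rec unchanged)
      !Int ‖ ?Int  ✓
        +{done,retry} ‖ &{done,retry}  ✓ labels match
          [done]
            !Bool ‖ ?Bool  ✓
              +{retry,done} ‖ &{retry,done}  ✓ labels match
                [retry]
                  Z ‖ Z  ✓
                [done]
                  end ‖ end  ✓
          [retry]
            ?Unit ‖ !Unit  ✓
              ?Bool ‖ !Bool  ✓
                end ‖ end  ✓

YES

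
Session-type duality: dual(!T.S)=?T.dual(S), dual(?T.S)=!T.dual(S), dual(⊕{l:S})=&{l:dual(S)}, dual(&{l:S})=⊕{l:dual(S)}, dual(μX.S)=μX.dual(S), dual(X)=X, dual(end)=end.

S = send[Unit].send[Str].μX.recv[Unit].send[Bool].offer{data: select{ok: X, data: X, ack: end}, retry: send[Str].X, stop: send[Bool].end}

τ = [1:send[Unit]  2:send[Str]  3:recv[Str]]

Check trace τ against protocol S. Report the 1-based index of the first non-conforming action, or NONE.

3

step 1: send[Unit]  ok  now at send[Str].μX.…
step 2: send[Str]  ok  now at μX.…
step 3: got recv[Str], protocol expects recv[Unit]  ✗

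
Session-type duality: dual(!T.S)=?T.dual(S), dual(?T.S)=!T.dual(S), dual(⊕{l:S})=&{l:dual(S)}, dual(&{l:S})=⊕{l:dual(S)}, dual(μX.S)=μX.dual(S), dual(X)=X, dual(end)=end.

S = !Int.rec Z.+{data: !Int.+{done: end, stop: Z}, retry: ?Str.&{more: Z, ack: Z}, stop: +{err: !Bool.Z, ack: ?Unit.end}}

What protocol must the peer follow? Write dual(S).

!Int ↦ ?Int
  rec Z ↦ rec Z  (binder kept)
    +{data,retry,stop} ↦ &{data,retry,stop}  (internal→external)
      [data]
        !Int ↦ ?Int
          +{done,stop} ↦ &{done,stop}  (internal→external)
            [done]
              dual(end) = end
            [stop]
              dual(Z) = Z
      [retry]
        ?Str ↦ !Str
          &{more,ack} ↦ +{more,ack}  (external→internal)
            [more]
              dual(Z) = Z
            [ack]
              dual(Z) = Z
      [stop]
        +{err,ack} ↦ &{err,ack}  (internal→external)
          [err]
            !Bool ↦ ?Bool
              dual(Z) = Z
          [ack]
            ?Unit ↦ !Unit
              dual(end) = end

?Int.rec Z.&{data: ?Int.&{done: end, stop: Z}, retry: !Str.+{more: Z, ack: Z}, stop: &{err: ?Bool.Z, ack: !Unit.end}}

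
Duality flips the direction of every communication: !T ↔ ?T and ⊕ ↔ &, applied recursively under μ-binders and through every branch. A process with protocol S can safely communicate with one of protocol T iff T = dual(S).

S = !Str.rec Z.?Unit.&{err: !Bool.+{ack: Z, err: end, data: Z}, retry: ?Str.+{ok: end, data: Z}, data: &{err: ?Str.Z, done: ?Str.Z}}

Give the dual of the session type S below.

?Str.rec Z.!Unit.+{err: ?Bool.&{ack: Z, err: end, data: Z}, retry: !Str.&{ok: end, data: Z}, data: +{err: !Str.Z, done: !Str.Z}}

!Str = ?Str
  rec Z = rec Z  (rec unchanged)
    ?Unit = !Unit
      &{err,retry,data} = +{err,retry,data}  (offer→select)
        [err]
          !Bool = ?Bool
            +{ack,err,data} = &{ack,err,data}  (select→offer)
              [ack]
                Z ↦ Z
              [err]
                end ↦ end
              [data]
                Z ↦ Z
        [retry]
          ?Str = !Str
            +{ok,data} = &{ok,data}  (select→offer)
              [ok]
                end ↦ end
              [data]
                Z ↦ Z
        [data]
          &{err,done} = +{err,done}  (offer→select)
            [err]
              ?Str = !Str
                Z ↦ Z
            [done]
              ?Str = !Str
                Z ↦ Z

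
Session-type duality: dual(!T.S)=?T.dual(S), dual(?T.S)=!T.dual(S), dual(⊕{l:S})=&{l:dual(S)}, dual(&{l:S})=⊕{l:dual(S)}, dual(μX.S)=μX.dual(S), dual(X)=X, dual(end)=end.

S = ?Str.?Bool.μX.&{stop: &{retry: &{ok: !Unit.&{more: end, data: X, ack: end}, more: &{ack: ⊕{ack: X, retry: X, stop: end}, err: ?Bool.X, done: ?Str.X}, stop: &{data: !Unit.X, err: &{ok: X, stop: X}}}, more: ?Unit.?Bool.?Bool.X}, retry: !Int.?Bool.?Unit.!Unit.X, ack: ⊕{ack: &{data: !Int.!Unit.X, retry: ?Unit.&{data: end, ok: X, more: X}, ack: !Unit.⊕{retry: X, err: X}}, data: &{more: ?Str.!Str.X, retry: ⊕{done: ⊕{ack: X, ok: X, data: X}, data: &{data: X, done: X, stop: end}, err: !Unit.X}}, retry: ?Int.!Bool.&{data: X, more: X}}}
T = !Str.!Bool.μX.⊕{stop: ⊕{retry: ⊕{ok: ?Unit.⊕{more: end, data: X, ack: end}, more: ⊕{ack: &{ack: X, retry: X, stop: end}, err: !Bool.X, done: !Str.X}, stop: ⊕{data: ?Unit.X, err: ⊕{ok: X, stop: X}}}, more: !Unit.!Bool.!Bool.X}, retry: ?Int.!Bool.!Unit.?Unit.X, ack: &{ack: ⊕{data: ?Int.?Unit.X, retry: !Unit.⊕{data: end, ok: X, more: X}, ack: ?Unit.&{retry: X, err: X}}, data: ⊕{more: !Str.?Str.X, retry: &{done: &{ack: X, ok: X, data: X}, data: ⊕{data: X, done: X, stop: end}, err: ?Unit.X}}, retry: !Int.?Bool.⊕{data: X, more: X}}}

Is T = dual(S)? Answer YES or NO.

YES

?Str vs !Str  ok
  ?Bool vs !Bool  ok
    μX vs μX  ok (μ self-dual)
      &{stop,retry,ack} vs ⊕{stop,retry,ack}  ok labels match
        case stop:
          &{retry,more} vs ⊕{retry,more}  ok labels match
            case retry:
              &{ok,more,stop} vs ⊕{ok,more,stop}  ok labels match
                case ok:
                  !Unit vs ?Unit  ok
                    &{more,data,ack} vs ⊕{more,data,ack}  ok labels match
                      case more:
                        end vs end  ok
                      case data:
                        X vs X  ok
                      case ack:
                        end vs end  ok
                case more:
                  &{ack,err,done} vs ⊕{ack,err,done}  ok labels match
                    case ack:
                      ⊕{ack,retry,stop} vs &{ack,retry,stop}  ok labels match
                        case ack:
                          X vs X  ok
                        case retry:
                          X vs X  ok
                        case stop:
                          end vs end  ok
                    case err:
                      ?Bool vs !Bool  ok
                        X vs X  ok
                    case done:
                      ?Str vs !Str  ok
                        X vs X  ok
                case stop:
                  &{data,err} vs ⊕{data,err}  ok labels match
                    case data:
                      !Unit vs ?Unit  ok
                        X vs X  ok
                    case err:
                      &{ok,stop} vs ⊕{ok,stop}  ok labels match
                        case ok:
                          X vs X  ok
                        case stop:
                          X vs X  ok
            case more:
              ?Unit vs !Unit  ok
                ?Bool vs !Bool  ok
                  ?Bool vs !Bool  ok
                    X vs X  ok
        case retry:
          !Int vs ?Int  ok
            ?Bool vs !Bool  ok
              ?Unit vs !Unit  ok
                !Unit vs ?Unit  ok
                  X vs X  ok
        case ack:
          ⊕{ack,data,retry} vs &{ack,data,retry}  ok labels match
            case ack:
              &{data,retry,ack} vs ⊕{data,retry,ack}  ok labels match
                case data:
                  !Int vs ?Int  ok
                    !Unit vs ?Unit  ok
                      X vs X  ok
                case retry:
                  ?Unit vs !Unit  ok
                    &{data,ok,more} vs ⊕{data,ok,more}  ok labels match
                      case data:
                        end vs end  ok
                      case ok:
                        X vs X  ok
                      case more:
                        X vs X  ok
                case ack:
                  !Unit vs ?Unit  ok
                    ⊕{retry,err} vs &{retry,err}  ok labels match
                      case retry:
                        X vs X  ok
                      case err:
                        X vs X  ok
            case data:
              &{more,retry} vs ⊕{more,retry}  ok labels match
                case more:
                  ?Str vs !Str  ok
                    !Str vs ?Str  ok
                      X vs X  ok
                case retry:
                  ⊕{done,data,err} vs &{done,data,err}  ok labels match
                    case done:
                      ⊕{ack,ok,data} vs &{ack,ok,data}  ok labels match
                        case ack:
                          X vs X  ok
                        case ok:
                          X vs X  ok
                        case data:
                          X vs X  ok
                    case data:
                      &{data,done,stop} vs ⊕{data,done,stop}  ok labels match
                        case data:
                          X vs X  ok
                        case done:
                          X vs X  ok
                        case stop:
                          end vs end  ok
                    case err:
                      !Unit vs ?Unit  ok
                        X vs X  ok
            case retry:
              ?Int vs !Int  ok
                !Bool vs ?Bool  ok
                  &{data,more} vs ⊕{data,more}  ok labels match
                    case data:
                      X vs X  ok
                    case more:
                      X vs X  ok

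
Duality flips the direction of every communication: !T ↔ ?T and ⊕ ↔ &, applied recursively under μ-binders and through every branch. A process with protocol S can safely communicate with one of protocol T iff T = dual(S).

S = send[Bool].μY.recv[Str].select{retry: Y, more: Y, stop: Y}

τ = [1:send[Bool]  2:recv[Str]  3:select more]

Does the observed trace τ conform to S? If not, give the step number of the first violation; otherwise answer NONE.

[1] send[Bool]  match  state: μY.…
[2] recv[Str]  match  state: select{retry: μY.…, more: μY.…, stop: μY.…}
[3] select more  match  state: μY.…
all 3 steps conform

NONE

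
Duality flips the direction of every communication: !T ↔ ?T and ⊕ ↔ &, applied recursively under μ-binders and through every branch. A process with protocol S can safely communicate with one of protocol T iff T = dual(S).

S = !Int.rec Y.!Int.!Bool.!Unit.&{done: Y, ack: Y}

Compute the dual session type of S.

!Int ↦ ?Int
  rec Y ↦ rec Y  (μ self-dual)
    !Int ↦ ?Int
      !Bool ↦ ?Bool
        !Unit ↦ ?Unit
          &{done,ack} ↦ +{done,ack}  (offer→select)
            [done]
              dual(Y) = Y
            [ack]
              dual(Y) = Y

?Int.rec Y.?Int.?Bool.?Unit.+{done: Y, ack: Y}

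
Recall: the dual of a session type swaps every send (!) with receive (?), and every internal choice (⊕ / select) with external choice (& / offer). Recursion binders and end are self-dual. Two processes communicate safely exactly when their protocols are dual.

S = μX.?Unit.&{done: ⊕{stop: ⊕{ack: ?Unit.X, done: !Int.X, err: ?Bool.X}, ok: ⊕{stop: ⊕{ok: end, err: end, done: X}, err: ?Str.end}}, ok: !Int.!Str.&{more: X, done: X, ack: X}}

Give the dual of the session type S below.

μX → μX  (binder kept)
  ?Unit → !Unit
    &{done,ok} → ⊕{done,ok}  (offer→select)
      case done:
        ⊕{stop,ok} → &{stop,ok}  (⊕→&)
          case stop:
            ⊕{ack,done,err} → &{ack,done,err}  (⊕→&)
              case ack:
                ?Unit → !Unit
                  X ↦ X
              case done:
                !Int → ?Int
                  X ↦ X
              case err:
                ?Bool → !Bool
                  X ↦ X
          case ok:
            ⊕{stop,err} → &{stop,err}  (⊕→&)
              case stop:
                ⊕{ok,err,done} → &{ok,err,done}  (⊕→&)
                  case ok:
                    end ↦ end
                  case err:
                    end ↦ end
                  case done:
                    X ↦ X
              case err:
                ?Str → !Str
                  end ↦ end
      case ok:
        !Int → ?Int
          !Str → ?Str
            &{more,done,ack} → ⊕{more,done,ack}  (offer→select)
              case more:
                X ↦ X
              case done:
                X ↦ X
              case ack:
                X ↦ X

μX.!Unit.⊕{done: &{stop: &{ack: !Unit.X, done: ?Int.X, err: !Bool.X}, ok: &{stop: &{ok: end, err: end, done: X}, err: !Str.end}}, ok: ?Int.?Str.⊕{more: X, done: X, ack: X}}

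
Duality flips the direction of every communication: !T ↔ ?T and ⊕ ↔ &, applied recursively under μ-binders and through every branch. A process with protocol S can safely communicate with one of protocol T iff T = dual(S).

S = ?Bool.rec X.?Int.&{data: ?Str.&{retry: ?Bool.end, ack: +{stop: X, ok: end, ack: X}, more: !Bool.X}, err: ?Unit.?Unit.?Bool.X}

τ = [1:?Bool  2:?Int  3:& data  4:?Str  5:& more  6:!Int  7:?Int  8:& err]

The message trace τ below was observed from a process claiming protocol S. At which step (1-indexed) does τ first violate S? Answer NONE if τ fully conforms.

step 1: ?Bool  ✓  now at rec X.…
step 2: ?Int  ✓  now at &{data: ?Str.&{retry: ?Bool.end, ack: +{stop: rec X.…, ok: end, ack: rec X.…}, more: !Bool.rec X.…}, err: ?Unit.?Unit.?Bool.rec X.…}
step 3: & data  ✓  now at ?Str.&{retry: ?Bool.end, ack: +{stop: rec X.…, ok: end, ack: rec X.…}, more: !Bool.rec X.…}
step 4: ?Str  ✓  now at &{retry: ?Bool.end, ack: +{stop: rec X.…, ok: end, ack: rec X.…}, more: !Bool.rec X.…}
step 5: & more  ✓  now at !Bool.rec X.…
step 6: got !Int, protocol expects !Bool  ✗

6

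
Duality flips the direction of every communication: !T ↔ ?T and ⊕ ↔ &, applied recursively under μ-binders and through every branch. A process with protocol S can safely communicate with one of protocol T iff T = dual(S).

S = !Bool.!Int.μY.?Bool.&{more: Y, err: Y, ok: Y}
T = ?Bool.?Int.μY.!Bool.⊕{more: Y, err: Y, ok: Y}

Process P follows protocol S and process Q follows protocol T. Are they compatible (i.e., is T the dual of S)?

YES

!Bool | ?Bool  ✓
  !Int | ?Int  ✓
    μY | μY  ✓ (μ self-dual)
      ?Bool | !Bool  ✓
        &{more,err,ok} | ⊕{more,err,ok}  ✓ label sets agree
          [more]
            Y | Y  ✓
          [err]
            Y | Y  ✓
          [ok]
            Y | Y  ✓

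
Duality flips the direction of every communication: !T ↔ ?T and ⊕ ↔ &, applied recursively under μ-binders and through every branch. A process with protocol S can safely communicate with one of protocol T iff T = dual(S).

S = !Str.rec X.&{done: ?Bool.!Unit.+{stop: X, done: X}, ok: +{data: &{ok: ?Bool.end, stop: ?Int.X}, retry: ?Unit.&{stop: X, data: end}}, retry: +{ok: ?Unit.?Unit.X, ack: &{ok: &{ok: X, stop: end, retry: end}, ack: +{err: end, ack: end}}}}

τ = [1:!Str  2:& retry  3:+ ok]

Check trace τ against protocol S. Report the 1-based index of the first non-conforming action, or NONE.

step 1: !Str  match  state: rec X.…
step 2: & retry  match  state: +{ok: ?Unit.?Unit.rec X.…, ack: &{ok: &{ok: rec X.…, stop: end, retry: end}, ack: +{err: end, ack: end}}}
step 3: + ok  match  state: ?Unit.?Unit.rec X.…
trace exhausted — no violation

NONE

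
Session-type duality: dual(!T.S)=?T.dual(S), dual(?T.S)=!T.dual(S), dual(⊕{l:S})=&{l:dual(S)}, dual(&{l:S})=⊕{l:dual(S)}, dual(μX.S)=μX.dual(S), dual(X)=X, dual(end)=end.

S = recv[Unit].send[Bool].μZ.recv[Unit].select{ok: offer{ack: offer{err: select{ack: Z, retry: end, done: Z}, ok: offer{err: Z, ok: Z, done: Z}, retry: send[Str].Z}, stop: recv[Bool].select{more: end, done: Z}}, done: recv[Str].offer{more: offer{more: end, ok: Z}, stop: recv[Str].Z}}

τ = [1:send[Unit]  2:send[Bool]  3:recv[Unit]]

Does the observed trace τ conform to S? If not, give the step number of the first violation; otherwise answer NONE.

@1 got send[Unit], protocol expects recv[Unit]  ✗

1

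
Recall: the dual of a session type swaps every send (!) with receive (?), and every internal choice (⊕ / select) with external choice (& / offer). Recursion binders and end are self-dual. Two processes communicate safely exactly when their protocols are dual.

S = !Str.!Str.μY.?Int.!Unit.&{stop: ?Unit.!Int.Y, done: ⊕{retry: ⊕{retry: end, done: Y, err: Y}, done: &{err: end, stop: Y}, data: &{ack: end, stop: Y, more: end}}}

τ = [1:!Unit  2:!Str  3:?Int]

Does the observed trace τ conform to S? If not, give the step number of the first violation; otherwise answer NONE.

1

step 1: got !Unit, protocol expects !Str  ✗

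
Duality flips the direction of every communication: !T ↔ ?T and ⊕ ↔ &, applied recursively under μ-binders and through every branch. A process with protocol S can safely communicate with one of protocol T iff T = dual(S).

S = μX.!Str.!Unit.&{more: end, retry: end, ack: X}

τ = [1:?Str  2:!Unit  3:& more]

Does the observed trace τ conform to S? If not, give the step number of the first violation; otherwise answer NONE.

@1 got ?Str, protocol expects !Str  ✗

1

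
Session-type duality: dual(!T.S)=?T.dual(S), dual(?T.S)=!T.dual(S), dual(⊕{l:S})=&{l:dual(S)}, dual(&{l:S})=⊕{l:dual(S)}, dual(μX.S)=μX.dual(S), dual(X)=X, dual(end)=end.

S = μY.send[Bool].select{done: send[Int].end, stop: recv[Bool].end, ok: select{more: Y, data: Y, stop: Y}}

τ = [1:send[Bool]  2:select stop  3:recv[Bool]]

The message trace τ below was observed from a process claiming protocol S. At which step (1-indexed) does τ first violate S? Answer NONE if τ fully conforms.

NONE

step 1: send[Bool]  match  now at select{done: send[Int].end, stop: recv[Bool].end, ok: select{more: μY.…, data: μY.…, stop: μY.…}}
step 2: select stop  match  now at recv[Bool].end
step 3: recv[Bool]  match  now at end
trace exhausted — no violation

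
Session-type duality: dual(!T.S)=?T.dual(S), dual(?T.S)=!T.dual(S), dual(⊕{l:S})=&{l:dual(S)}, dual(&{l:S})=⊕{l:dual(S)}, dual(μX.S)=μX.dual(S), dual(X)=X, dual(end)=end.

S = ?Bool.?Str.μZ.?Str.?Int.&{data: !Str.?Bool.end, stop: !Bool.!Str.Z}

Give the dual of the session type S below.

!Bool.!Str.μZ.!Str.!Int.⊕{data: ?Str.!Bool.end, stop: ?Bool.?Str.Z}

?Bool ↦ !Bool
  ?Str ↦ !Str
    μZ ↦ μZ  (binder kept)
      ?Str ↦ !Str
        ?Int ↦ !Int
          &{data,stop} ↦ ⊕{data,stop}  (external→internal)
            • data:
              !Str ↦ ?Str
                ?Bool ↦ !Bool
                  end ↦ end
            • stop:
              !Bool ↦ ?Bool
                !Str ↦ ?Str
                  Z ↦ Z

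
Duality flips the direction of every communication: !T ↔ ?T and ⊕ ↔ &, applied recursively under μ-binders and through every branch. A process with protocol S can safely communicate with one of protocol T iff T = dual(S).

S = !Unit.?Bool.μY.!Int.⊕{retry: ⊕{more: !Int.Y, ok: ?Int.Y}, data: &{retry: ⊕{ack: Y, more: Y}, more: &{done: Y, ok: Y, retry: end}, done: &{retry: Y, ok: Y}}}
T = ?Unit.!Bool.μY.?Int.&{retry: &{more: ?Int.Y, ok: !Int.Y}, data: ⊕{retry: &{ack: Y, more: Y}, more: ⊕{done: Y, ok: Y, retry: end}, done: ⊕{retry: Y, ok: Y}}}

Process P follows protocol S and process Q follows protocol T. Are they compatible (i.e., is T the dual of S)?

YES

!Unit vs ?Unit  match
  ?Bool vs !Bool  match
    μY vs μY  match (rec unchanged)
      !Int vs ?Int  match
        ⊕{retry,data} vs &{retry,data}  match same labels
          [retry]
            ⊕{more,ok} vs &{more,ok}  match same labels
              [more]
                !Int vs ?Int  match
                  Y vs Y  match
              [ok]
                ?Int vs !Int  match
                  Y vs Y  match
          [data]
            &{retry,more,done} vs ⊕{retry,more,done}  match same labels
              [retry]
                ⊕{ack,more} vs &{ack,more}  match same labels
                  [ack]
                    Y vs Y  match
                  [more]
                    Y vs Y  match
              [more]
                &{done,ok,retry} vs ⊕{done,ok,retry}  match same labels
                  [done]
                    Y vs Y  match
                  [ok]
                    Y vs Y  match
                  [retry]
                    end vs end  match
              [done]
                &{retry,ok} vs ⊕{retry,ok}  match same labels
                  [retry]
                    Y vs Y  match
                  [ok]
                    Y vs Y  match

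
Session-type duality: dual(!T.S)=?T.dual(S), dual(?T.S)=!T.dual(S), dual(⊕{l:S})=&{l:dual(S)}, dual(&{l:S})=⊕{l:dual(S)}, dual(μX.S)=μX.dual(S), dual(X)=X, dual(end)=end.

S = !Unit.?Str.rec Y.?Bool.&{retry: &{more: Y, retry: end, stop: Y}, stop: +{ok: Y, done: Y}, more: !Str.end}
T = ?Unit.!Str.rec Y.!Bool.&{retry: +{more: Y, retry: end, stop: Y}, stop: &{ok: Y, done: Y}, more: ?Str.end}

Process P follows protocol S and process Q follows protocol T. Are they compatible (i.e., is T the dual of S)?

NO

!Unit vs ?Unit  ✓
  ?Str vs !Str  ✓
    rec Y vs rec Y  ✓ (rec unchanged)
      ?Bool vs !Bool  ✓
        &{retry,stop,more} vs &{retry,stop,more}  ✗ choice polarity not flipped — not dual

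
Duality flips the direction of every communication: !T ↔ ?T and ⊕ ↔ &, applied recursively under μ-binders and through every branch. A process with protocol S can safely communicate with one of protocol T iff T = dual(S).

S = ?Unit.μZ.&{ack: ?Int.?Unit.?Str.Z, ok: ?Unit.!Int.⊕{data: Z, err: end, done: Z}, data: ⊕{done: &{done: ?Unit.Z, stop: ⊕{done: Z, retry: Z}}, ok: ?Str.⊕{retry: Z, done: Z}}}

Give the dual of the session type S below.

?Unit → !Unit
  μZ → μZ  (binder kept)
    &{ack,ok,data} → ⊕{ack,ok,data}  (external→internal)
      • ack:
        ?Int → !Int
          ?Unit → !Unit
            ?Str → !Str
              dual(Z) = Z
      • ok:
        ?Unit → !Unit
          !Int → ?Int
            ⊕{data,err,done} → &{data,err,done}  (internal→external)
              • data:
                dual(Z) = Z
              • err:
                dual(end) = end
              • done:
                dual(Z) = Z
      • data:
        ⊕{done,ok} → &{done,ok}  (internal→external)
          • done:
            &{done,stop} → ⊕{done,stop}  (external→internal)
              • done:
                ?Unit → !Unit
                  dual(Z) = Z
              • stop:
                ⊕{done,retry} → &{done,retry}  (internal→external)
                  • done:
                    dual(Z) = Z
                  • retry:
                    dual(Z) = Z
          • ok:
            ?Str → !Str
              ⊕{retry,done} → &{retry,done}  (internal→external)
                • retry:
                  dual(Z) = Z
                • done:
                  dual(Z) = Z

!Unit.μZ.⊕{ack: !Int.!Unit.!Str.Z, ok: !Unit.?Int.&{data: Z, err: end, done: Z}, data: &{done: ⊕{done: !Unit.Z, stop: &{done: Z, retry: Z}}, ok: !Str.&{retry: Z, done: Z}}}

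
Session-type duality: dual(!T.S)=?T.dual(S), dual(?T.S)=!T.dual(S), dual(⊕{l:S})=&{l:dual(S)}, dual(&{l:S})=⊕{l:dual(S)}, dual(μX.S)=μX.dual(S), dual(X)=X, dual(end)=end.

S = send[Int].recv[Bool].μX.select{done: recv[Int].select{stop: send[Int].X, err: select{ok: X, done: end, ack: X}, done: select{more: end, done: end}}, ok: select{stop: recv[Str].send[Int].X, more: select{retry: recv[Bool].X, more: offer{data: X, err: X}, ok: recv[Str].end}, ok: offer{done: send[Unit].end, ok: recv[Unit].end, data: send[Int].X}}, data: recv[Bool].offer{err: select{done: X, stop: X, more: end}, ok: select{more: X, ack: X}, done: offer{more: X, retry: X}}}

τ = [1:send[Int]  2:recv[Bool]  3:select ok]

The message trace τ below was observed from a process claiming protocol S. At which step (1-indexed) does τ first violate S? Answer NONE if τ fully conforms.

NONE

@1 send[Int]  ✓  state: recv[Bool].μX.…
@2 recv[Bool]  ✓  state: μX.…
@3 select ok  ✓  state: select{stop: recv[Str].send[Int].μX.…, more: select{retry: recv[Bool].μX.…, more: offer{data: μX.…, err: μX.…}, ok: recv[Str].end}, ok: offer{done: send[Unit].end, ok: recv[Unit].end, data: send[Int].μX.…}}
τ conforms to S (length 3)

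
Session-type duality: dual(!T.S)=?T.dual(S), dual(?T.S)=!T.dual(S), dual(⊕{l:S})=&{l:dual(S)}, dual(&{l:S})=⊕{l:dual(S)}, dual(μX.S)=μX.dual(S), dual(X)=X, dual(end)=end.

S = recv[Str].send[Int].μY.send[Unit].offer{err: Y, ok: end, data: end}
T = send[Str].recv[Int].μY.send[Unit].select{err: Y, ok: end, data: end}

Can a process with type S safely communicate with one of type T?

NO

recv[Str] ‖ send[Str]  match
  send[Int] ‖ recv[Int]  match
    μY ‖ μY  match (binder kept)
      send[Unit] ‖ send[Unit]  ✗ same direction on both sides — not dual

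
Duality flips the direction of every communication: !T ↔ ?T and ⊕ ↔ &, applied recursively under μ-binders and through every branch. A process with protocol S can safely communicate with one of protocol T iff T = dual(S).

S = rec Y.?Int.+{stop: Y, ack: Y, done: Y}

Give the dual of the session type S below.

rec Y → rec Y  (binder kept)
  ?Int → !Int
    +{stop,ack,done} → &{stop,ack,done}  (select→offer)
      case stop:
        Y self-dual
      case ack:
        Y self-dual
      case done:
        Y self-dual

rec Y.!Int.&{stop: Y, ack: Y, done: Y}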